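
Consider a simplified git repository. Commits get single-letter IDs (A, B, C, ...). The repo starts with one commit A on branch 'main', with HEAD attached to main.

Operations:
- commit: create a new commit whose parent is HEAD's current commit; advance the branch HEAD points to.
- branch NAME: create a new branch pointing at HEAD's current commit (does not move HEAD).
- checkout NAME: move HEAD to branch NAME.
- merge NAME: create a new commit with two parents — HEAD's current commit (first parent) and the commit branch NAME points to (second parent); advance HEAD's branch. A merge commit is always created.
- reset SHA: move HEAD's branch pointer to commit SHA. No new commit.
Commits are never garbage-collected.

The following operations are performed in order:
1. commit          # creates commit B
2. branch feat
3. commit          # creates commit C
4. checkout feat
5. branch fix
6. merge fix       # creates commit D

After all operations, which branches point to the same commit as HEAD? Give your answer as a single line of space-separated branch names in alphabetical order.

Answer: feat

Derivation:
After op 1 (commit): HEAD=main@B [main=B]
After op 2 (branch): HEAD=main@B [feat=B main=B]
After op 3 (commit): HEAD=main@C [feat=B main=C]
After op 4 (checkout): HEAD=feat@B [feat=B main=C]
After op 5 (branch): HEAD=feat@B [feat=B fix=B main=C]
After op 6 (merge): HEAD=feat@D [feat=D fix=B main=C]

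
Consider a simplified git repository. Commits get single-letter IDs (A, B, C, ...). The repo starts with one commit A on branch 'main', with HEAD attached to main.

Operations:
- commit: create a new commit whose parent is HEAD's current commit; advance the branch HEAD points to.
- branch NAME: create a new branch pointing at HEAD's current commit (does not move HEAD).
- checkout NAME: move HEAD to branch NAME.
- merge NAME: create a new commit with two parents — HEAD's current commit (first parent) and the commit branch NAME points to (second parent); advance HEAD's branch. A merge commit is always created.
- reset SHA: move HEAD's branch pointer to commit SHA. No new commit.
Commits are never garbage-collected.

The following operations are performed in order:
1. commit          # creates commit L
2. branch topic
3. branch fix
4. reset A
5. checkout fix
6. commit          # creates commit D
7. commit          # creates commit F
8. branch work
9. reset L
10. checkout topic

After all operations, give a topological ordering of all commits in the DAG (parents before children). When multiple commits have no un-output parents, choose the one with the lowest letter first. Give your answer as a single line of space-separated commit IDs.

After op 1 (commit): HEAD=main@L [main=L]
After op 2 (branch): HEAD=main@L [main=L topic=L]
After op 3 (branch): HEAD=main@L [fix=L main=L topic=L]
After op 4 (reset): HEAD=main@A [fix=L main=A topic=L]
After op 5 (checkout): HEAD=fix@L [fix=L main=A topic=L]
After op 6 (commit): HEAD=fix@D [fix=D main=A topic=L]
After op 7 (commit): HEAD=fix@F [fix=F main=A topic=L]
After op 8 (branch): HEAD=fix@F [fix=F main=A topic=L work=F]
After op 9 (reset): HEAD=fix@L [fix=L main=A topic=L work=F]
After op 10 (checkout): HEAD=topic@L [fix=L main=A topic=L work=F]
commit A: parents=[]
commit D: parents=['L']
commit F: parents=['D']
commit L: parents=['A']

Answer: A L D F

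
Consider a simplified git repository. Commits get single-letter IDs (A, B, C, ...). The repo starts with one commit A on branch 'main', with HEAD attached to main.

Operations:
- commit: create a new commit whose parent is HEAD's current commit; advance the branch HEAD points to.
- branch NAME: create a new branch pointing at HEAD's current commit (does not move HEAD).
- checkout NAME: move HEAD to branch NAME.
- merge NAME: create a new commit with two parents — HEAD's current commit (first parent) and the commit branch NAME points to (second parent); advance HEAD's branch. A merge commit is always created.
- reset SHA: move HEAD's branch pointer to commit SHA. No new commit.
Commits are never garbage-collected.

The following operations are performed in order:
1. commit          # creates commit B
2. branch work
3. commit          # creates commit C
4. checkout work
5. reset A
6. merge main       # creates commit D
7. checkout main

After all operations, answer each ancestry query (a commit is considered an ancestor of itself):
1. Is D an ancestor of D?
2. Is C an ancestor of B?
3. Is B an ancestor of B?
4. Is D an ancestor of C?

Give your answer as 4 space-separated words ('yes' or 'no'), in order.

After op 1 (commit): HEAD=main@B [main=B]
After op 2 (branch): HEAD=main@B [main=B work=B]
After op 3 (commit): HEAD=main@C [main=C work=B]
After op 4 (checkout): HEAD=work@B [main=C work=B]
After op 5 (reset): HEAD=work@A [main=C work=A]
After op 6 (merge): HEAD=work@D [main=C work=D]
After op 7 (checkout): HEAD=main@C [main=C work=D]
ancestors(D) = {A,B,C,D}; D in? yes
ancestors(B) = {A,B}; C in? no
ancestors(B) = {A,B}; B in? yes
ancestors(C) = {A,B,C}; D in? no

Answer: yes no yes no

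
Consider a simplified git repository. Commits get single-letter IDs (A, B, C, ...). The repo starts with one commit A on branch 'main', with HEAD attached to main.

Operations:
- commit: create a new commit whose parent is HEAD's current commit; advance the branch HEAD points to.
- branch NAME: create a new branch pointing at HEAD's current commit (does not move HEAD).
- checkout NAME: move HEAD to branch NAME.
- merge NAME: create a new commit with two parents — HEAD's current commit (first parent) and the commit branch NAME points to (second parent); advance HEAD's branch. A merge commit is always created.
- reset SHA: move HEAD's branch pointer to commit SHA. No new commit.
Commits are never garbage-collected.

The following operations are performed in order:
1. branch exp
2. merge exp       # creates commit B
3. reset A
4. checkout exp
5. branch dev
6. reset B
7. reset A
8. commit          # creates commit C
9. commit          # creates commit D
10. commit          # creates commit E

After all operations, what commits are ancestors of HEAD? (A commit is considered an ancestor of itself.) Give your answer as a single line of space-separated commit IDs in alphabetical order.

After op 1 (branch): HEAD=main@A [exp=A main=A]
After op 2 (merge): HEAD=main@B [exp=A main=B]
After op 3 (reset): HEAD=main@A [exp=A main=A]
After op 4 (checkout): HEAD=exp@A [exp=A main=A]
After op 5 (branch): HEAD=exp@A [dev=A exp=A main=A]
After op 6 (reset): HEAD=exp@B [dev=A exp=B main=A]
After op 7 (reset): HEAD=exp@A [dev=A exp=A main=A]
After op 8 (commit): HEAD=exp@C [dev=A exp=C main=A]
After op 9 (commit): HEAD=exp@D [dev=A exp=D main=A]
After op 10 (commit): HEAD=exp@E [dev=A exp=E main=A]

Answer: A C D E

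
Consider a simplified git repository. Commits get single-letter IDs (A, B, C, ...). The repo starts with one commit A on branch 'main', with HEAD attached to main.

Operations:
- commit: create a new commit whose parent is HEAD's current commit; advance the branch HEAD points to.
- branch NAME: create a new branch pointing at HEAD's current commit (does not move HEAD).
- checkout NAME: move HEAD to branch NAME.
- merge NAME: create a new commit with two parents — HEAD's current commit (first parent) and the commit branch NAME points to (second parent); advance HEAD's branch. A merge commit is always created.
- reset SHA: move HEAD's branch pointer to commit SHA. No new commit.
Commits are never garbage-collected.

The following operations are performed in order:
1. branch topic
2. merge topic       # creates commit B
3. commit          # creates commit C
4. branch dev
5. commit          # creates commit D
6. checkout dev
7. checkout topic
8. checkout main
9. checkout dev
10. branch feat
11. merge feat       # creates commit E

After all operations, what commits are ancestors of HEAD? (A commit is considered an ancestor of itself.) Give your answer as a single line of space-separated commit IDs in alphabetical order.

Answer: A B C E

Derivation:
After op 1 (branch): HEAD=main@A [main=A topic=A]
After op 2 (merge): HEAD=main@B [main=B topic=A]
After op 3 (commit): HEAD=main@C [main=C topic=A]
After op 4 (branch): HEAD=main@C [dev=C main=C topic=A]
After op 5 (commit): HEAD=main@D [dev=C main=D topic=A]
After op 6 (checkout): HEAD=dev@C [dev=C main=D topic=A]
After op 7 (checkout): HEAD=topic@A [dev=C main=D topic=A]
After op 8 (checkout): HEAD=main@D [dev=C main=D topic=A]
After op 9 (checkout): HEAD=dev@C [dev=C main=D topic=A]
After op 10 (branch): HEAD=dev@C [dev=C feat=C main=D topic=A]
After op 11 (merge): HEAD=dev@E [dev=E feat=C main=D topic=A]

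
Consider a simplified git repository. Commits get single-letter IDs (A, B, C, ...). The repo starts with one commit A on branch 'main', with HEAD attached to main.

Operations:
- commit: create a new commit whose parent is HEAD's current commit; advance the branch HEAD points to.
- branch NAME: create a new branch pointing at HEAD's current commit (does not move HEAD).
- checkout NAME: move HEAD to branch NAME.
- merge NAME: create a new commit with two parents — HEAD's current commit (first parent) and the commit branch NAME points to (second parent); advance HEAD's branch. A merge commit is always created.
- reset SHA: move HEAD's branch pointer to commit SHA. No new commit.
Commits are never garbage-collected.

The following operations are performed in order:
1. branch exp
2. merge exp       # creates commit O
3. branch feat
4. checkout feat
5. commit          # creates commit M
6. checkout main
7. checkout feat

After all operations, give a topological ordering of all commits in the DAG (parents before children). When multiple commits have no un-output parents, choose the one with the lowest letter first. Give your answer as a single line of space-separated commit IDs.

Answer: A O M

Derivation:
After op 1 (branch): HEAD=main@A [exp=A main=A]
After op 2 (merge): HEAD=main@O [exp=A main=O]
After op 3 (branch): HEAD=main@O [exp=A feat=O main=O]
After op 4 (checkout): HEAD=feat@O [exp=A feat=O main=O]
After op 5 (commit): HEAD=feat@M [exp=A feat=M main=O]
After op 6 (checkout): HEAD=main@O [exp=A feat=M main=O]
After op 7 (checkout): HEAD=feat@M [exp=A feat=M main=O]
commit A: parents=[]
commit M: parents=['O']
commit O: parents=['A', 'A']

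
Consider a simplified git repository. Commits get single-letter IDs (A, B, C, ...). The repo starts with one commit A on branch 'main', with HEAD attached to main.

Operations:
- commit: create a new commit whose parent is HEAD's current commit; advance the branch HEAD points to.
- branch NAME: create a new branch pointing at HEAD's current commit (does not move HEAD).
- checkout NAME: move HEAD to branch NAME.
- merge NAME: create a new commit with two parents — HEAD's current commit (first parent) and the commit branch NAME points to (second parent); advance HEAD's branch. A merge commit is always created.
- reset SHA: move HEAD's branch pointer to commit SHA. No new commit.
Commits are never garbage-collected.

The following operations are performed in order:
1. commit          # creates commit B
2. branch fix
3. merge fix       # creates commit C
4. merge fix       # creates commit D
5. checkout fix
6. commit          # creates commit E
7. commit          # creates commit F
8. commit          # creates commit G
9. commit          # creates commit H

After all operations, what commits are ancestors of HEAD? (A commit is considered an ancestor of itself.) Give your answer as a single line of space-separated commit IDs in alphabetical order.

Answer: A B E F G H

Derivation:
After op 1 (commit): HEAD=main@B [main=B]
After op 2 (branch): HEAD=main@B [fix=B main=B]
After op 3 (merge): HEAD=main@C [fix=B main=C]
After op 4 (merge): HEAD=main@D [fix=B main=D]
After op 5 (checkout): HEAD=fix@B [fix=B main=D]
After op 6 (commit): HEAD=fix@E [fix=E main=D]
After op 7 (commit): HEAD=fix@F [fix=F main=D]
After op 8 (commit): HEAD=fix@G [fix=G main=D]
After op 9 (commit): HEAD=fix@H [fix=H main=D]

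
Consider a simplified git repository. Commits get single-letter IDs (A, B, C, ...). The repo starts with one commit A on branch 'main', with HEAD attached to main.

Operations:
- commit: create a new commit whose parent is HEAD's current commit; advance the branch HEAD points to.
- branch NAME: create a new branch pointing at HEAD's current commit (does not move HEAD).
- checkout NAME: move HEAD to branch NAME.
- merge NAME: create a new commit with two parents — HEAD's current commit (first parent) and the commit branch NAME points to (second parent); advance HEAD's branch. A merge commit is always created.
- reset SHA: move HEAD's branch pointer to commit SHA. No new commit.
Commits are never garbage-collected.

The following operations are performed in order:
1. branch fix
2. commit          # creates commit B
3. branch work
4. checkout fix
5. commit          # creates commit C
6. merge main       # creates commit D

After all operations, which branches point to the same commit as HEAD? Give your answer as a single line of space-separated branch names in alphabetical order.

After op 1 (branch): HEAD=main@A [fix=A main=A]
After op 2 (commit): HEAD=main@B [fix=A main=B]
After op 3 (branch): HEAD=main@B [fix=A main=B work=B]
After op 4 (checkout): HEAD=fix@A [fix=A main=B work=B]
After op 5 (commit): HEAD=fix@C [fix=C main=B work=B]
After op 6 (merge): HEAD=fix@D [fix=D main=B work=B]

Answer: fix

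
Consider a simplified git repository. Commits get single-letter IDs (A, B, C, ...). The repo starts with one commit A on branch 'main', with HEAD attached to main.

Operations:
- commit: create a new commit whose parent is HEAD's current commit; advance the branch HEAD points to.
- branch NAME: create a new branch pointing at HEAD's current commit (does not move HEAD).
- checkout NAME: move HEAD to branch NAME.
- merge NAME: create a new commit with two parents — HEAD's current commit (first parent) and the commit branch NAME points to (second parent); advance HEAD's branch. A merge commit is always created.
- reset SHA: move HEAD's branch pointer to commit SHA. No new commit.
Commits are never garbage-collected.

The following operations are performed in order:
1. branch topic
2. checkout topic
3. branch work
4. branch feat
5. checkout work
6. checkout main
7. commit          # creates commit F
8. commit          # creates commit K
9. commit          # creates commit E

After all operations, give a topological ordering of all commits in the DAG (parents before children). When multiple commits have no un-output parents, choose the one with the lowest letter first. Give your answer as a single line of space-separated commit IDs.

Answer: A F K E

Derivation:
After op 1 (branch): HEAD=main@A [main=A topic=A]
After op 2 (checkout): HEAD=topic@A [main=A topic=A]
After op 3 (branch): HEAD=topic@A [main=A topic=A work=A]
After op 4 (branch): HEAD=topic@A [feat=A main=A topic=A work=A]
After op 5 (checkout): HEAD=work@A [feat=A main=A topic=A work=A]
After op 6 (checkout): HEAD=main@A [feat=A main=A topic=A work=A]
After op 7 (commit): HEAD=main@F [feat=A main=F topic=A work=A]
After op 8 (commit): HEAD=main@K [feat=A main=K topic=A work=A]
After op 9 (commit): HEAD=main@E [feat=A main=E topic=A work=A]
commit A: parents=[]
commit E: parents=['K']
commit F: parents=['A']
commit K: parents=['F']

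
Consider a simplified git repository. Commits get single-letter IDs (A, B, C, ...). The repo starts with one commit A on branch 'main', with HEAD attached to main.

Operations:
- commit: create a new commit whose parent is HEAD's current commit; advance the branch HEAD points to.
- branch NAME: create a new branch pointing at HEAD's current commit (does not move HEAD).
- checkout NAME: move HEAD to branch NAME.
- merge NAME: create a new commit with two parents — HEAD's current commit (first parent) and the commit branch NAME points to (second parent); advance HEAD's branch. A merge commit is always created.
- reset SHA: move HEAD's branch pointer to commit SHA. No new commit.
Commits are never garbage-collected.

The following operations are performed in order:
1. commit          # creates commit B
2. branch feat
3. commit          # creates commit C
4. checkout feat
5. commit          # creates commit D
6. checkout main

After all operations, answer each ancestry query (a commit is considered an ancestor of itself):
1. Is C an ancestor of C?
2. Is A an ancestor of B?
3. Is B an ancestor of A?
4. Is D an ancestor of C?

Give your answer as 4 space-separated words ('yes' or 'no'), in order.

Answer: yes yes no no

Derivation:
After op 1 (commit): HEAD=main@B [main=B]
After op 2 (branch): HEAD=main@B [feat=B main=B]
After op 3 (commit): HEAD=main@C [feat=B main=C]
After op 4 (checkout): HEAD=feat@B [feat=B main=C]
After op 5 (commit): HEAD=feat@D [feat=D main=C]
After op 6 (checkout): HEAD=main@C [feat=D main=C]
ancestors(C) = {A,B,C}; C in? yes
ancestors(B) = {A,B}; A in? yes
ancestors(A) = {A}; B in? no
ancestors(C) = {A,B,C}; D in? no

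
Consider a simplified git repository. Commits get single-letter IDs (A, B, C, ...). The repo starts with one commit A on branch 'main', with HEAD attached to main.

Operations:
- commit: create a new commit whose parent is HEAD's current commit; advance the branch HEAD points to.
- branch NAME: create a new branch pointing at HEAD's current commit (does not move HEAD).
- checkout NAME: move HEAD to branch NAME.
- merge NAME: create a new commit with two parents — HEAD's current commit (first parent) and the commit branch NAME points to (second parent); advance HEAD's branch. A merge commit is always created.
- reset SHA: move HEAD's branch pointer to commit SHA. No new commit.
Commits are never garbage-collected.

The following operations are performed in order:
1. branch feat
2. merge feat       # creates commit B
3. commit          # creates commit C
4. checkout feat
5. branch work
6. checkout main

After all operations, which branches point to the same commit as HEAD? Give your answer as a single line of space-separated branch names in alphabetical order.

After op 1 (branch): HEAD=main@A [feat=A main=A]
After op 2 (merge): HEAD=main@B [feat=A main=B]
After op 3 (commit): HEAD=main@C [feat=A main=C]
After op 4 (checkout): HEAD=feat@A [feat=A main=C]
After op 5 (branch): HEAD=feat@A [feat=A main=C work=A]
After op 6 (checkout): HEAD=main@C [feat=A main=C work=A]

Answer: main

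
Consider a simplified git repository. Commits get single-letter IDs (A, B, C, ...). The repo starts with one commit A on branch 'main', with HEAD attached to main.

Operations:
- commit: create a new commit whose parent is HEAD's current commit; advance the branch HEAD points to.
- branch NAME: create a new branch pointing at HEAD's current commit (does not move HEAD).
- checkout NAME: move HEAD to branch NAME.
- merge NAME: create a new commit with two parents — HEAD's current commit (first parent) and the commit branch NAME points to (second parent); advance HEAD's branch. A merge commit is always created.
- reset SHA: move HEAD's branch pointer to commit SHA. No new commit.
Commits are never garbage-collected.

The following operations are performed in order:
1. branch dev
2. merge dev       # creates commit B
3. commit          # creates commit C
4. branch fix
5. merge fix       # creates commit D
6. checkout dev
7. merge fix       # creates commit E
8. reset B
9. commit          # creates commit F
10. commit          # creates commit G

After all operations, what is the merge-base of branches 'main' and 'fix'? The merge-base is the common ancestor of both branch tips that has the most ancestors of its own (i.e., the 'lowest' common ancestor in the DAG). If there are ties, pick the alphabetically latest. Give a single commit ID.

After op 1 (branch): HEAD=main@A [dev=A main=A]
After op 2 (merge): HEAD=main@B [dev=A main=B]
After op 3 (commit): HEAD=main@C [dev=A main=C]
After op 4 (branch): HEAD=main@C [dev=A fix=C main=C]
After op 5 (merge): HEAD=main@D [dev=A fix=C main=D]
After op 6 (checkout): HEAD=dev@A [dev=A fix=C main=D]
After op 7 (merge): HEAD=dev@E [dev=E fix=C main=D]
After op 8 (reset): HEAD=dev@B [dev=B fix=C main=D]
After op 9 (commit): HEAD=dev@F [dev=F fix=C main=D]
After op 10 (commit): HEAD=dev@G [dev=G fix=C main=D]
ancestors(main=D): ['A', 'B', 'C', 'D']
ancestors(fix=C): ['A', 'B', 'C']
common: ['A', 'B', 'C']

Answer: C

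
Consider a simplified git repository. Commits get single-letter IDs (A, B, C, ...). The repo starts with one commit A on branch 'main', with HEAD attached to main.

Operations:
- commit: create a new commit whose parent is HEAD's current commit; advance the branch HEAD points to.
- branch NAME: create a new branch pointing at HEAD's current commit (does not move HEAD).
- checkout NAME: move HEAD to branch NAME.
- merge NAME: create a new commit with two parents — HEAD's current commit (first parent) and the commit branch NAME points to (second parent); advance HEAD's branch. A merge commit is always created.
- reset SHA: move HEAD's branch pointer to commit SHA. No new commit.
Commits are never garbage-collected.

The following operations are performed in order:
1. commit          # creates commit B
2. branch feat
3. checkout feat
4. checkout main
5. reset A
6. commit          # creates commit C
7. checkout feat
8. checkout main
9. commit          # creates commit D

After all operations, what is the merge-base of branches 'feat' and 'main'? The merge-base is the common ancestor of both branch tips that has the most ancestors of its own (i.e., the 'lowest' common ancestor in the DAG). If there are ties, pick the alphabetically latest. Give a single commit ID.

Answer: A

Derivation:
After op 1 (commit): HEAD=main@B [main=B]
After op 2 (branch): HEAD=main@B [feat=B main=B]
After op 3 (checkout): HEAD=feat@B [feat=B main=B]
After op 4 (checkout): HEAD=main@B [feat=B main=B]
After op 5 (reset): HEAD=main@A [feat=B main=A]
After op 6 (commit): HEAD=main@C [feat=B main=C]
After op 7 (checkout): HEAD=feat@B [feat=B main=C]
After op 8 (checkout): HEAD=main@C [feat=B main=C]
After op 9 (commit): HEAD=main@D [feat=B main=D]
ancestors(feat=B): ['A', 'B']
ancestors(main=D): ['A', 'C', 'D']
common: ['A']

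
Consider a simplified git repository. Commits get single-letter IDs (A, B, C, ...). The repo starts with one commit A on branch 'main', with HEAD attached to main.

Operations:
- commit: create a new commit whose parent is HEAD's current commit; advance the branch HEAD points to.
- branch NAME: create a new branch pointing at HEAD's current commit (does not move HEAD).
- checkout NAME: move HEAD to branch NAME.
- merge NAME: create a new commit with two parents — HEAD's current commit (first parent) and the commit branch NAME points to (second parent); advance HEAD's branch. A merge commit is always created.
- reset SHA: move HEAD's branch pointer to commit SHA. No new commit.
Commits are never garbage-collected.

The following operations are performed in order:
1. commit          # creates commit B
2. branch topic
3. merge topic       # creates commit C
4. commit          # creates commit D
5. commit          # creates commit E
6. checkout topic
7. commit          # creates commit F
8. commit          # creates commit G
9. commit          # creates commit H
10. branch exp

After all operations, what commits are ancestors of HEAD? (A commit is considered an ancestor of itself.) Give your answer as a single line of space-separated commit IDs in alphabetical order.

Answer: A B F G H

Derivation:
After op 1 (commit): HEAD=main@B [main=B]
After op 2 (branch): HEAD=main@B [main=B topic=B]
After op 3 (merge): HEAD=main@C [main=C topic=B]
After op 4 (commit): HEAD=main@D [main=D topic=B]
After op 5 (commit): HEAD=main@E [main=E topic=B]
After op 6 (checkout): HEAD=topic@B [main=E topic=B]
After op 7 (commit): HEAD=topic@F [main=E topic=F]
After op 8 (commit): HEAD=topic@G [main=E topic=G]
After op 9 (commit): HEAD=topic@H [main=E topic=H]
After op 10 (branch): HEAD=topic@H [exp=H main=E topic=H]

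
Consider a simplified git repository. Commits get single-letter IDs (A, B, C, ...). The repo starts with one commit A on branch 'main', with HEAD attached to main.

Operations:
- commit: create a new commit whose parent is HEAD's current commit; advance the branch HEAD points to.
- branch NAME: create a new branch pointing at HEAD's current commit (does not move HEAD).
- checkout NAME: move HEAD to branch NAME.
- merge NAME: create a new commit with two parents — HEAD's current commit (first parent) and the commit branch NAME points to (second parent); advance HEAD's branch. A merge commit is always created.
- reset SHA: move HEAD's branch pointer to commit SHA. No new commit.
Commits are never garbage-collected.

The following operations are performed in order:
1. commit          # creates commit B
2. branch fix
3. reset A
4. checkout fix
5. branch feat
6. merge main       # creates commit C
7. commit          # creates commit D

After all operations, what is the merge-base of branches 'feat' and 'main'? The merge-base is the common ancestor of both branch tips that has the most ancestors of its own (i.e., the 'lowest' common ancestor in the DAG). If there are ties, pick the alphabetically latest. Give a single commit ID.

Answer: A

Derivation:
After op 1 (commit): HEAD=main@B [main=B]
After op 2 (branch): HEAD=main@B [fix=B main=B]
After op 3 (reset): HEAD=main@A [fix=B main=A]
After op 4 (checkout): HEAD=fix@B [fix=B main=A]
After op 5 (branch): HEAD=fix@B [feat=B fix=B main=A]
After op 6 (merge): HEAD=fix@C [feat=B fix=C main=A]
After op 7 (commit): HEAD=fix@D [feat=B fix=D main=A]
ancestors(feat=B): ['A', 'B']
ancestors(main=A): ['A']
common: ['A']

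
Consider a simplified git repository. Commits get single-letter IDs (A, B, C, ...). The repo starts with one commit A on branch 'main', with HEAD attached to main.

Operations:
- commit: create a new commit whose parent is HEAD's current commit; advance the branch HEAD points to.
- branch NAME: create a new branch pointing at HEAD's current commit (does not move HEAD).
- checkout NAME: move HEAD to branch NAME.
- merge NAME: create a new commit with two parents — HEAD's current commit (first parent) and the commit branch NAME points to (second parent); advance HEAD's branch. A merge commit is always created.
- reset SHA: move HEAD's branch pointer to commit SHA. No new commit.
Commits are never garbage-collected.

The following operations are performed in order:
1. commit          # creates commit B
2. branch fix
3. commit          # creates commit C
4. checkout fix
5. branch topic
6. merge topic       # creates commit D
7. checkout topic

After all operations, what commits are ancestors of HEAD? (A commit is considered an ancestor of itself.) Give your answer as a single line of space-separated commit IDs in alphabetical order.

After op 1 (commit): HEAD=main@B [main=B]
After op 2 (branch): HEAD=main@B [fix=B main=B]
After op 3 (commit): HEAD=main@C [fix=B main=C]
After op 4 (checkout): HEAD=fix@B [fix=B main=C]
After op 5 (branch): HEAD=fix@B [fix=B main=C topic=B]
After op 6 (merge): HEAD=fix@D [fix=D main=C topic=B]
After op 7 (checkout): HEAD=topic@B [fix=D main=C topic=B]

Answer: A B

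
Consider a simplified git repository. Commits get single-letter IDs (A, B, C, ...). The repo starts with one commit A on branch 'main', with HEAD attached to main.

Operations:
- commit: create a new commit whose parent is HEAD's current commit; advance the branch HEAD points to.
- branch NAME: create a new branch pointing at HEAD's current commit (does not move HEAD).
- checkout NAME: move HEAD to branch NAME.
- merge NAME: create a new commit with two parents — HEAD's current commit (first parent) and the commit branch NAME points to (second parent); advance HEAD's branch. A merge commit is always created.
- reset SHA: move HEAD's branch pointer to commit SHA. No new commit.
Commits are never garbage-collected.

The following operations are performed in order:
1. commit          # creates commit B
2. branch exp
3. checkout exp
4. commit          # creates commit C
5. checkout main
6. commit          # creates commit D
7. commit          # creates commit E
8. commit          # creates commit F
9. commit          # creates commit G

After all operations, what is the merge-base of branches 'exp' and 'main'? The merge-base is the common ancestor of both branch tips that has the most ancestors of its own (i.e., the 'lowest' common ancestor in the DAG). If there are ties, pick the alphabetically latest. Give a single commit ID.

After op 1 (commit): HEAD=main@B [main=B]
After op 2 (branch): HEAD=main@B [exp=B main=B]
After op 3 (checkout): HEAD=exp@B [exp=B main=B]
After op 4 (commit): HEAD=exp@C [exp=C main=B]
After op 5 (checkout): HEAD=main@B [exp=C main=B]
After op 6 (commit): HEAD=main@D [exp=C main=D]
After op 7 (commit): HEAD=main@E [exp=C main=E]
After op 8 (commit): HEAD=main@F [exp=C main=F]
After op 9 (commit): HEAD=main@G [exp=C main=G]
ancestors(exp=C): ['A', 'B', 'C']
ancestors(main=G): ['A', 'B', 'D', 'E', 'F', 'G']
common: ['A', 'B']

Answer: B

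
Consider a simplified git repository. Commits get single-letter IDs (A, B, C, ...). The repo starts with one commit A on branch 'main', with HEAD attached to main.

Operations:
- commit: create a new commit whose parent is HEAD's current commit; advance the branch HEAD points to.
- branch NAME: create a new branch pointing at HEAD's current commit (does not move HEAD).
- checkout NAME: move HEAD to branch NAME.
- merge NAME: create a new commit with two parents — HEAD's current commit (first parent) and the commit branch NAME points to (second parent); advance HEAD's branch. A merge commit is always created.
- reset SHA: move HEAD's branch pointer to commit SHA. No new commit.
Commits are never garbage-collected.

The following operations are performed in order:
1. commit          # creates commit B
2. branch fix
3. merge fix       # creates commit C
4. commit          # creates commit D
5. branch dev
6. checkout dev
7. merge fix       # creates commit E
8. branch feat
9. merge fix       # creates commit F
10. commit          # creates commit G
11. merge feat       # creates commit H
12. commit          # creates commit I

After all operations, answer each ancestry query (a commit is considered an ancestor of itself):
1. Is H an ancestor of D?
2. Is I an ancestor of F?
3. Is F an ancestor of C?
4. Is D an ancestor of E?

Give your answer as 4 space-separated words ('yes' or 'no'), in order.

After op 1 (commit): HEAD=main@B [main=B]
After op 2 (branch): HEAD=main@B [fix=B main=B]
After op 3 (merge): HEAD=main@C [fix=B main=C]
After op 4 (commit): HEAD=main@D [fix=B main=D]
After op 5 (branch): HEAD=main@D [dev=D fix=B main=D]
After op 6 (checkout): HEAD=dev@D [dev=D fix=B main=D]
After op 7 (merge): HEAD=dev@E [dev=E fix=B main=D]
After op 8 (branch): HEAD=dev@E [dev=E feat=E fix=B main=D]
After op 9 (merge): HEAD=dev@F [dev=F feat=E fix=B main=D]
After op 10 (commit): HEAD=dev@G [dev=G feat=E fix=B main=D]
After op 11 (merge): HEAD=dev@H [dev=H feat=E fix=B main=D]
After op 12 (commit): HEAD=dev@I [dev=I feat=E fix=B main=D]
ancestors(D) = {A,B,C,D}; H in? no
ancestors(F) = {A,B,C,D,E,F}; I in? no
ancestors(C) = {A,B,C}; F in? no
ancestors(E) = {A,B,C,D,E}; D in? yes

Answer: no no no yes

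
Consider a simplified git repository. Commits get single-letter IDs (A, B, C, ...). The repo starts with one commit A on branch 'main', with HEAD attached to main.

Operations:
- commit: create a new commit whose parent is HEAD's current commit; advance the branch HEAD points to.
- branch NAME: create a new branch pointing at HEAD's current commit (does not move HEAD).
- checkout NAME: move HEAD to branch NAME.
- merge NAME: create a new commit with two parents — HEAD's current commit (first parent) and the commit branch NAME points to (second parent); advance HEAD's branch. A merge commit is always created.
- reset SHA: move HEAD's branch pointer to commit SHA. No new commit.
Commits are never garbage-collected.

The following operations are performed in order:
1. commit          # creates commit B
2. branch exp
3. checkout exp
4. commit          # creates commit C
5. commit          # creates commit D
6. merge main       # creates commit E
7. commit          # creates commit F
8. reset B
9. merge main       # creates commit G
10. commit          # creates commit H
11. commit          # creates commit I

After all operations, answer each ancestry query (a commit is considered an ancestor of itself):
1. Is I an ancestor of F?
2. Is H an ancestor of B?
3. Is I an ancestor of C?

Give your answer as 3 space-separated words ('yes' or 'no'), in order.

Answer: no no no

Derivation:
After op 1 (commit): HEAD=main@B [main=B]
After op 2 (branch): HEAD=main@B [exp=B main=B]
After op 3 (checkout): HEAD=exp@B [exp=B main=B]
After op 4 (commit): HEAD=exp@C [exp=C main=B]
After op 5 (commit): HEAD=exp@D [exp=D main=B]
After op 6 (merge): HEAD=exp@E [exp=E main=B]
After op 7 (commit): HEAD=exp@F [exp=F main=B]
After op 8 (reset): HEAD=exp@B [exp=B main=B]
After op 9 (merge): HEAD=exp@G [exp=G main=B]
After op 10 (commit): HEAD=exp@H [exp=H main=B]
After op 11 (commit): HEAD=exp@I [exp=I main=B]
ancestors(F) = {A,B,C,D,E,F}; I in? no
ancestors(B) = {A,B}; H in? no
ancestors(C) = {A,B,C}; I in? no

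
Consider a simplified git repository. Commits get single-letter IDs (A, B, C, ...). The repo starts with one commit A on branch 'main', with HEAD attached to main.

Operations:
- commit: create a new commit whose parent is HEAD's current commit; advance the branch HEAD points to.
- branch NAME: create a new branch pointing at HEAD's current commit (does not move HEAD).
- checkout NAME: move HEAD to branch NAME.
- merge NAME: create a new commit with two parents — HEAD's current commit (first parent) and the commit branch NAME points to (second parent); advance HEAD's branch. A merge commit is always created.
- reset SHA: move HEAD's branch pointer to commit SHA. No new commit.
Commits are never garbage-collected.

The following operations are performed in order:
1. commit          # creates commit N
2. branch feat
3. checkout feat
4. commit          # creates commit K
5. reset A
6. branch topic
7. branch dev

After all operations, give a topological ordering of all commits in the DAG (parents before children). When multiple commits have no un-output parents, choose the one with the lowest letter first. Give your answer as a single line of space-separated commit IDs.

Answer: A N K

Derivation:
After op 1 (commit): HEAD=main@N [main=N]
After op 2 (branch): HEAD=main@N [feat=N main=N]
After op 3 (checkout): HEAD=feat@N [feat=N main=N]
After op 4 (commit): HEAD=feat@K [feat=K main=N]
After op 5 (reset): HEAD=feat@A [feat=A main=N]
After op 6 (branch): HEAD=feat@A [feat=A main=N topic=A]
After op 7 (branch): HEAD=feat@A [dev=A feat=A main=N topic=A]
commit A: parents=[]
commit K: parents=['N']
commit N: parents=['A']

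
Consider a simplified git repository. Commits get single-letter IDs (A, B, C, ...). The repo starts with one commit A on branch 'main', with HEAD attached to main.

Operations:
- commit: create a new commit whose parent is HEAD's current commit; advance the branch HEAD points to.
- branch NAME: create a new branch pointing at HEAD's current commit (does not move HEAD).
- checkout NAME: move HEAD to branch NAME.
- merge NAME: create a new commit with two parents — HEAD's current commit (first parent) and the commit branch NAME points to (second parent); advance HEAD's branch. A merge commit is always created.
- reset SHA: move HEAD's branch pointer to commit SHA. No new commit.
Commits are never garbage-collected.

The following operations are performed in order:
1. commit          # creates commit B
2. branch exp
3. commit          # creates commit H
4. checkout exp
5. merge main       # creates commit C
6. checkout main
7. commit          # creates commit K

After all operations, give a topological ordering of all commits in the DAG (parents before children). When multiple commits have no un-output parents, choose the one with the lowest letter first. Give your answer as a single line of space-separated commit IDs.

Answer: A B H C K

Derivation:
After op 1 (commit): HEAD=main@B [main=B]
After op 2 (branch): HEAD=main@B [exp=B main=B]
After op 3 (commit): HEAD=main@H [exp=B main=H]
After op 4 (checkout): HEAD=exp@B [exp=B main=H]
After op 5 (merge): HEAD=exp@C [exp=C main=H]
After op 6 (checkout): HEAD=main@H [exp=C main=H]
After op 7 (commit): HEAD=main@K [exp=C main=K]
commit A: parents=[]
commit B: parents=['A']
commit C: parents=['B', 'H']
commit H: parents=['B']
commit K: parents=['H']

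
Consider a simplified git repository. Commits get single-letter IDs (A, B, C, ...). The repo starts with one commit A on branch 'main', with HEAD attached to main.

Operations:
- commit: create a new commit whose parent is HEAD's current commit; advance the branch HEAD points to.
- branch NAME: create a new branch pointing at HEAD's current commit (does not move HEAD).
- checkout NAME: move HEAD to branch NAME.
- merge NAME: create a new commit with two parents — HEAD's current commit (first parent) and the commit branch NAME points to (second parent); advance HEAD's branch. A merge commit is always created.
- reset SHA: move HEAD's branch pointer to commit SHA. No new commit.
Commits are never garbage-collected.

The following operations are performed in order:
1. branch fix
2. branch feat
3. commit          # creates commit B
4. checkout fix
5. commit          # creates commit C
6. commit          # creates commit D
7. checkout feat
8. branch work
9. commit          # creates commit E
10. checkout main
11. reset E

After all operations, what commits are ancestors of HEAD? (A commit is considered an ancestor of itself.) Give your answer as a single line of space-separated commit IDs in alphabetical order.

Answer: A E

Derivation:
After op 1 (branch): HEAD=main@A [fix=A main=A]
After op 2 (branch): HEAD=main@A [feat=A fix=A main=A]
After op 3 (commit): HEAD=main@B [feat=A fix=A main=B]
After op 4 (checkout): HEAD=fix@A [feat=A fix=A main=B]
After op 5 (commit): HEAD=fix@C [feat=A fix=C main=B]
After op 6 (commit): HEAD=fix@D [feat=A fix=D main=B]
After op 7 (checkout): HEAD=feat@A [feat=A fix=D main=B]
After op 8 (branch): HEAD=feat@A [feat=A fix=D main=B work=A]
After op 9 (commit): HEAD=feat@E [feat=E fix=D main=B work=A]
After op 10 (checkout): HEAD=main@B [feat=E fix=D main=B work=A]
After op 11 (reset): HEAD=main@E [feat=E fix=D main=E work=A]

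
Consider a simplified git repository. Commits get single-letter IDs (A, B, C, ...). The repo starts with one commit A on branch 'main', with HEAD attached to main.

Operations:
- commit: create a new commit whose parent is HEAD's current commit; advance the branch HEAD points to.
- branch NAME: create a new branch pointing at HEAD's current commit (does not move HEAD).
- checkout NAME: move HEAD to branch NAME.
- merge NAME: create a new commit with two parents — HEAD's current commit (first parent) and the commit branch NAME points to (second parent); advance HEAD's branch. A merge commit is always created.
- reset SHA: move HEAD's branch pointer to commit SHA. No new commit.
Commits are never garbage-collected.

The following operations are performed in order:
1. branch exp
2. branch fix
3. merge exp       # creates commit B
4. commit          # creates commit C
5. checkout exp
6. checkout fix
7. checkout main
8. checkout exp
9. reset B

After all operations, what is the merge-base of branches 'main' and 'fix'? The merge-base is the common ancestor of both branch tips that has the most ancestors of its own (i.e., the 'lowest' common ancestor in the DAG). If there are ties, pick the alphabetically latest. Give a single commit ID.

After op 1 (branch): HEAD=main@A [exp=A main=A]
After op 2 (branch): HEAD=main@A [exp=A fix=A main=A]
After op 3 (merge): HEAD=main@B [exp=A fix=A main=B]
After op 4 (commit): HEAD=main@C [exp=A fix=A main=C]
After op 5 (checkout): HEAD=exp@A [exp=A fix=A main=C]
After op 6 (checkout): HEAD=fix@A [exp=A fix=A main=C]
After op 7 (checkout): HEAD=main@C [exp=A fix=A main=C]
After op 8 (checkout): HEAD=exp@A [exp=A fix=A main=C]
After op 9 (reset): HEAD=exp@B [exp=B fix=A main=C]
ancestors(main=C): ['A', 'B', 'C']
ancestors(fix=A): ['A']
common: ['A']

Answer: A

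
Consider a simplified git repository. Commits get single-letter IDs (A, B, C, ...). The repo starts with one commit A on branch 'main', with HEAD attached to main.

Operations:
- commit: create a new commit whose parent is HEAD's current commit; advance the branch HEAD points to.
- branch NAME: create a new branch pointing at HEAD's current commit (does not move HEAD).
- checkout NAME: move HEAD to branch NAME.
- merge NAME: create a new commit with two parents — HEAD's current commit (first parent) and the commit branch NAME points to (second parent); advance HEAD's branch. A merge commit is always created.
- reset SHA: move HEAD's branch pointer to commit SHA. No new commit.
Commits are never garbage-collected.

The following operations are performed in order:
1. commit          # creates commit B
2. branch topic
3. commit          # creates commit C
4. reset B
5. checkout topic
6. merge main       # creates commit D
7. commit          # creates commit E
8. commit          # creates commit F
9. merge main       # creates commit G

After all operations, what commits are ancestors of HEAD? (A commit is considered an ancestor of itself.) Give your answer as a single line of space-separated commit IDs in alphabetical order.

Answer: A B D E F G

Derivation:
After op 1 (commit): HEAD=main@B [main=B]
After op 2 (branch): HEAD=main@B [main=B topic=B]
After op 3 (commit): HEAD=main@C [main=C topic=B]
After op 4 (reset): HEAD=main@B [main=B topic=B]
After op 5 (checkout): HEAD=topic@B [main=B topic=B]
After op 6 (merge): HEAD=topic@D [main=B topic=D]
After op 7 (commit): HEAD=topic@E [main=B topic=E]
After op 8 (commit): HEAD=topic@F [main=B topic=F]
After op 9 (merge): HEAD=topic@G [main=B topic=G]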